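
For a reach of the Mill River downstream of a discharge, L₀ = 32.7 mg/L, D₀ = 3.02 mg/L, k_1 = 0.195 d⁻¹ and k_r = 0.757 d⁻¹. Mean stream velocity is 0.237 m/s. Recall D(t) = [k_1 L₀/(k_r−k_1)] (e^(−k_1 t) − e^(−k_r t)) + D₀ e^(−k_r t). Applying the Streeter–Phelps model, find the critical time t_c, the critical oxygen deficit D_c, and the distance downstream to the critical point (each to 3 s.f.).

At the critical point dD/dt = 0, so k_1 L₀ e^(−k_1 t) = k_r D. Substituting D(t) from the Streeter–Phelps equation and solving for t gives
t_c = ln[(k_r/k_1)(1 − D₀(k_r−k_1)/(k_1 L₀))] / (k_r−k_1).
Here k_r−k_1 = 0.5620 d⁻¹ and 1 − D₀(k_r−k_1)/(k_1 L₀) = 1 − 3.02×0.5620/(0.195×32.7) = 0.7338, so
t_c = ln(3.882 × 0.7338) / 0.5620 = 1.047 / 0.5620 = 1.863 d.
D_c = (k_1/k_r) L₀ e^(−k_1 t_c) = (0.195/0.757) × 32.7 × e^(−0.195×1.863) = 0.2576 × 32.7 × 0.6954 = 5.858 mg/L.
x_c = v t_c = 0.237 m/s × 1.863 d × 86400 s/d = 38140 m ≈ 38.1 km.

t_c ≈ 1.86 d; D_c ≈ 5.86 mg/L; x_c ≈ 38.1 km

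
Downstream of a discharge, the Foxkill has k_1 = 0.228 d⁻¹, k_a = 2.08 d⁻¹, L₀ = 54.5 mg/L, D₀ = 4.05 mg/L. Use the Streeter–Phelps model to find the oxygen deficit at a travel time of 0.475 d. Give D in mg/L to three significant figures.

D ≈ 5.03 mg/L

k_1 L₀/(k_a−k_1) = 0.228×54.5/(2.08−0.228) = 12.43/1.852 = 6.710 mg/L.
e^(−k_1 t) = e^(−0.228×0.4750) = 0.8974; e^(−k_a t) = e^(−2.08×0.4750) = 0.3723.
D = 6.710 × (0.8974 − 0.3723) + 4.05 × 0.3723 = 3.523 + 1.508 = 5.031 mg/L.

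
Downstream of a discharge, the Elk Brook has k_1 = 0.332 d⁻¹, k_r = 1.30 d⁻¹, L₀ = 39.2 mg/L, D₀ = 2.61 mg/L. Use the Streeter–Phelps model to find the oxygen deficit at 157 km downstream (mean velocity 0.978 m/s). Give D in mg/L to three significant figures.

D ≈ 6.29 mg/L

Travel time t = x/v = 157 km / (0.978 m/s) = 157000 m / 0.978 m/s = 160500 s = 1.858 d.
k_1 L₀/(k_r−k_1) = 0.332×39.2/(1.30−0.332) = 13.01/0.9680 = 13.44 mg/L.
e^(−k_1 t) = e^(−0.332×1.858) = 0.5396; e^(−k_r t) = e^(−1.30×1.858) = 0.08933.
D = 13.44 × (0.5396 − 0.08933) + 2.61 × 0.08933 = 6.054 + 0.2332 = 6.287 mg/L.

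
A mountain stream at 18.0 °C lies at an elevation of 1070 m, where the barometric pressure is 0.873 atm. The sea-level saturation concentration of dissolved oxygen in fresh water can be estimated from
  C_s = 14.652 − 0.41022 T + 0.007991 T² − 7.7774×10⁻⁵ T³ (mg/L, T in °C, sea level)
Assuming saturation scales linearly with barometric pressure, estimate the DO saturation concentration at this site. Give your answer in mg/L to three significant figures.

At sea level: C_s = 14.652 − 0.41022×18.0 + 0.007991×18.0² − 7.7774×10⁻⁵×18.0³ = 9.404 mg/L.
Pressure correction: C_s' = 9.404 × 0.873 = 8.209 mg/L.

C_s ≈ 8.21 mg/L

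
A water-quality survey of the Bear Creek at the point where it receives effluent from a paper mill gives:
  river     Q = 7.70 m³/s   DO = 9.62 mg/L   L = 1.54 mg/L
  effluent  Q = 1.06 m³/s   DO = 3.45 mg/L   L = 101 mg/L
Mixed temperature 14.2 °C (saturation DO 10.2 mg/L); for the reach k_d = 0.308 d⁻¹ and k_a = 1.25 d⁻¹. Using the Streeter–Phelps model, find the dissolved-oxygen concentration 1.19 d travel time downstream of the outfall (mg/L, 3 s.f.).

DO ≈ 7.83 mg/L

Mixed DO = (7.70×9.62 + 1.06×3.45)/(7.70+1.06) = 77.73/8.760 = 8.873 mg/L.
Mixed L₀ = (7.70×1.54 + 1.06×101)/(8.760) = 118.9/8.760 = 13.58 mg/L.
Initial deficit D₀ = C_s − DO₀ = 10.2 − 8.873 = 1.327 mg/L.
D(1.19) = [0.308×13.58/(1.25−0.308)](e^(−0.308×1.19) − e^(−1.25×1.19)) + 1.327 e^(−1.25×1.19)
= 4.439 × (0.6931 − 0.2259) + 1.327 × 0.2259 = 2.373 mg/L.
DO = 10.2 − 2.373 = 7.827 mg/L.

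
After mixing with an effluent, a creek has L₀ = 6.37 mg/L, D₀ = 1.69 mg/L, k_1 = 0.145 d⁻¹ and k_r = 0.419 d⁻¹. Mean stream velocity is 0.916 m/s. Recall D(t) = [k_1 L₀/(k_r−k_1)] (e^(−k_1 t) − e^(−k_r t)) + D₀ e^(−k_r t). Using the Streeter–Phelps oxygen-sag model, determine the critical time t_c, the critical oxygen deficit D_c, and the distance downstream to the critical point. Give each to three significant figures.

t_c ≈ 1.33 d; D_c ≈ 1.82 mg/L; x_c ≈ 106 km

At the critical point dD/dt = 0, so k_1 L₀ e^(−k_1 t) = k_r D. Substituting D(t) from the Streeter–Phelps equation and solving for t gives
t_c = ln[(k_r/k_1)(1 − D₀(k_r−k_1)/(k_1 L₀))] / (k_r−k_1).
Here k_r−k_1 = 0.2740 d⁻¹ and 1 − D₀(k_r−k_1)/(k_1 L₀) = 1 − 1.69×0.2740/(0.145×6.37) = 0.4987, so
t_c = ln(2.890 × 0.4987) / 0.2740 = 0.3653 / 0.2740 = 1.333 d.
D_c = (k_1/k_r) L₀ e^(−k_1 t_c) = (0.145/0.419) × 6.37 × e^(−0.145×1.333) = 0.3461 × 6.37 × 0.8242 = 1.817 mg/L.
x_c = v t_c = 0.916 m/s × 1.333 d × 86400 s/d = 105500 m ≈ 106 km.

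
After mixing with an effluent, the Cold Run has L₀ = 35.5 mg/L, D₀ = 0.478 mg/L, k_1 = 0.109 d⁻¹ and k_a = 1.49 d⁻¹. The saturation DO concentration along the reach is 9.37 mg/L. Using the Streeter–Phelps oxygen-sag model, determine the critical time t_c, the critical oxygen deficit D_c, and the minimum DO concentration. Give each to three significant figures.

t_c ≈ 1.76 d; D_c ≈ 2.14 mg/L; min DO ≈ 7.23 mg/L

t_c = [1/(k_a−k_1)] ln[(k_a/k_1)(1 − D₀(k_a−k_1)/(k_1 L₀))]
= [1/(1.49−0.109)] ln[(1.49/0.109)(1 − 0.478×1.381/(0.109×35.5))]
= (1/1.381) ln[13.67 × 0.8294] = 0.7241 × ln(11.34) = 0.7241 × 2.428 = 1.758 d.
L(t_c) = L₀ e^(−k_1 t_c) = 35.5 × 0.8256 = 29.31 mg/L, and at the critical point k_a D_c = k_1 L, so D_c = (0.109/1.49) × 29.31 = 2.144 mg/L.
Minimum DO = C_s − D_c = 9.37 − 2.144 = 7.226 mg/L.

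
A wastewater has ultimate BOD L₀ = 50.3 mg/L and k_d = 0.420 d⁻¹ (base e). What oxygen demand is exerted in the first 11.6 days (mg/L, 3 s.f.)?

y ≈ 49.9 mg/L

y_t = L₀(1 − e^(−k_d t)) = 50.3 × (1 − e^(−0.420×11.6))
= 50.3 × (1 − 0.007658) = 50.3 × 0.9923 = 49.91 mg/L.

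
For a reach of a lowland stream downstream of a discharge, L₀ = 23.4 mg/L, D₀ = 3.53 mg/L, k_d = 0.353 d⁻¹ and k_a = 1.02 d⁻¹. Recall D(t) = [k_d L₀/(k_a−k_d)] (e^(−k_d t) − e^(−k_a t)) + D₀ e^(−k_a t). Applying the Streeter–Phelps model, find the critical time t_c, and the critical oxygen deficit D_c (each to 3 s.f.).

t_c ≈ 1.09 d; D_c ≈ 5.52 mg/L

With k_a/k_d = 2.890 and 1 − D₀(k_a−k_d)/(k_d L₀) = 0.7150,
t_c = ln(2.890 × 0.7150) / (1.02 − 0.353) = ln(2.066) / 0.6670 = 0.7256/0.6670 = 1.088 d.
L(t_c) = L₀ e^(−k_d t_c) = 23.4 × 0.6811 = 15.94 mg/L, and at the critical point k_a D_c = k_d L, so D_c = (0.353/1.02) × 15.94 = 5.516 mg/L.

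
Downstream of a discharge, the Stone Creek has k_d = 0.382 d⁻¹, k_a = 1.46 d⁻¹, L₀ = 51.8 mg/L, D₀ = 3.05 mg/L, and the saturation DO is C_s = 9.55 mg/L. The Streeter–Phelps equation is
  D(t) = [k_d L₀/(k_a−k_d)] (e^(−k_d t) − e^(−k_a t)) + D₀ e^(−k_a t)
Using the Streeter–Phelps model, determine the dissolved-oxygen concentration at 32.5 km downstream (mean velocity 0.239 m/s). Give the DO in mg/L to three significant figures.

DO ≈ 1.03 mg/L

Travel time t = x/v = 32.5 km / (0.239 m/s) = 32500 m / 0.239 m/s = 136000 s = 1.574 d.
k_d L₀/(k_a−k_d) = 0.382×51.8/(1.46−0.382) = 19.79/1.078 = 18.36 mg/L.
e^(−k_d t) = e^(−0.382×1.574) = 0.5481; e^(−k_a t) = e^(−1.46×1.574) = 0.1005.
D = 18.36 × (0.5481 − 0.1005) + 3.05 × 0.1005 = 8.217 + 0.3064 = 8.524 mg/L.
DO = C_s − D = 9.55 − 8.524 = 1.026 mg/L.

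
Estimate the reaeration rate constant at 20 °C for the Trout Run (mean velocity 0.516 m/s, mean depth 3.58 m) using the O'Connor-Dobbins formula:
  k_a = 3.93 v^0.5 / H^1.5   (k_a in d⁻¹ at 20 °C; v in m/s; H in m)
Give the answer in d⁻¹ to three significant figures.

k_a = 3.93 × 0.516^0.5 / 3.58^1.5 = 3.93 × 0.7183 / 6.774 = 0.4168 d⁻¹.

k_a ≈ 0.417 d⁻¹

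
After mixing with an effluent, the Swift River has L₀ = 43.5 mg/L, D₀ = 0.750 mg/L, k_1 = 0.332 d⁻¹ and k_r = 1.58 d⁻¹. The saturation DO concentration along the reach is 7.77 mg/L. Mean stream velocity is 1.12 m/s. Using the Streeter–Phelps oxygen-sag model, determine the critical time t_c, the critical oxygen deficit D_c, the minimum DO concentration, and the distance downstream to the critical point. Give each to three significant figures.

t_c ≈ 1.20 d; D_c ≈ 6.14 mg/L; min DO ≈ 1.63 mg/L; x_c ≈ 116 km

At the critical point dD/dt = 0, so k_1 L₀ e^(−k_1 t) = k_r D. Substituting D(t) from the Streeter–Phelps equation and solving for t gives
t_c = ln[(k_r/k_1)(1 − D₀(k_r−k_1)/(k_1 L₀))] / (k_r−k_1).
Here k_r−k_1 = 1.248 d⁻¹ and 1 − D₀(k_r−k_1)/(k_1 L₀) = 1 − 0.750×1.248/(0.332×43.5) = 0.9352, so
t_c = ln(4.759 × 0.9352) / 1.248 = 1.493 / 1.248 = 1.196 d.
D_c = (k_1/k_r) L₀ e^(−k_1 t_c) = (0.332/1.58) × 43.5 × e^(−0.332×1.196) = 0.2101 × 43.5 × 0.6722 = 6.144 mg/L.
Minimum DO = C_s − D_c = 7.77 − 6.144 = 1.626 mg/L.
x_c = v t_c = 1.12 m/s × 1.196 d × 86400 s/d = 115800 m ≈ 116 km.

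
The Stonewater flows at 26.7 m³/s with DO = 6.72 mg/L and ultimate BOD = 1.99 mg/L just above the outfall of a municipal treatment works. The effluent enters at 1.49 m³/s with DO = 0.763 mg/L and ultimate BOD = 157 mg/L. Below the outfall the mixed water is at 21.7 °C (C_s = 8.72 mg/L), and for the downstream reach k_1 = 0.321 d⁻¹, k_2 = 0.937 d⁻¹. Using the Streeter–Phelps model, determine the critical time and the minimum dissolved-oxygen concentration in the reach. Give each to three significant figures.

Mixed DO = (26.7×6.72 + 1.49×0.763)/(26.7+1.49) = 180.6/28.19 = 6.405 mg/L.
Mixed L₀ = (26.7×1.99 + 1.49×157)/(28.19) = 287.1/28.19 = 10.18 mg/L.
Initial deficit D₀ = C_s − DO₀ = 8.72 − 6.405 = 2.315 mg/L.
t_c = (1/0.6160) ln[(0.937/0.321)(1 − 2.315×0.6160/(0.321×10.18))] = 1.623 × ln(1.646) = 0.8086 d.
D_c = (0.321/0.937) × 10.18 × e^(−0.321×0.8086) = 0.3426 × 10.18 × 0.7714 = 2.691 mg/L.
Minimum DO = 8.72 − 2.691 = 6.029 mg/L.

t_c ≈ 0.809 d; minimum DO ≈ 6.03 mg/L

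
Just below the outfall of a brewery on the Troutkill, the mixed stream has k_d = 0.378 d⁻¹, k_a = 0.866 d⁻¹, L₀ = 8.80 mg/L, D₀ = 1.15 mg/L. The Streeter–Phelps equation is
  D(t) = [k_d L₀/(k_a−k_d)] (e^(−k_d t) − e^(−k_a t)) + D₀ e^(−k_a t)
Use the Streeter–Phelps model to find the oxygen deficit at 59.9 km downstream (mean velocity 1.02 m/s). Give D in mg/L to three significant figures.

Travel time t = x/v = 59.9 km / (1.02 m/s) = 59900 m / 1.02 m/s = 58730 s = 0.6797 d.
k_d L₀/(k_a−k_d) = 0.378×8.80/(0.866−0.378) = 3.326/0.4880 = 6.816 mg/L.
e^(−k_d t) = e^(−0.378×0.6797) = 0.7734; e^(−k_a t) = e^(−0.866×0.6797) = 0.5551.
D = 6.816 × (0.7734 − 0.5551) + 1.15 × 0.5551 = 1.488 + 0.6384 = 2.127 mg/L.

D ≈ 2.13 mg/L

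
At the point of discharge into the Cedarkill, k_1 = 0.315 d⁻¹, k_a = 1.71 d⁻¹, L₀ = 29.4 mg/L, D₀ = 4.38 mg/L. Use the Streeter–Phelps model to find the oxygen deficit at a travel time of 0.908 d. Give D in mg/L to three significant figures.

D ≈ 4.51 mg/L

k_1 L₀/(k_a−k_1) = 0.315×29.4/(1.71−0.315) = 9.261/1.395 = 6.639 mg/L.
e^(−k_1 t) = e^(−0.315×0.9080) = 0.7512; e^(−k_a t) = e^(−1.71×0.9080) = 0.2117.
D = 6.639 × (0.7512 − 0.2117) + 4.38 × 0.2117 = 3.582 + 0.9272 = 4.509 mg/L.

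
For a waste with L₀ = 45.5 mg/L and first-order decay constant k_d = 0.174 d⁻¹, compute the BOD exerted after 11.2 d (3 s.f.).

y ≈ 39.0 mg/L

y_t = L₀(1 − e^(−k_d t)) = 45.5 × (1 − e^(−0.174×11.2))
= 45.5 × (1 − 0.1424) = 45.5 × 0.8576 = 39.02 mg/L.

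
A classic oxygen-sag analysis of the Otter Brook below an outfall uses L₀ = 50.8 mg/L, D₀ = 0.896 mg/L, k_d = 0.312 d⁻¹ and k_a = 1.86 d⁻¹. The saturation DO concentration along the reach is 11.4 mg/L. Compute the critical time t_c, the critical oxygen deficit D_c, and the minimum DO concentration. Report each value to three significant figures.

With k_a/k_d = 5.962 and 1 − D₀(k_a−k_d)/(k_d L₀) = 0.9125,
t_c = ln(5.962 × 0.9125) / (1.86 − 0.312) = ln(5.440) / 1.548 = 1.694/1.548 = 1.094 d.
L(t_c) = L₀ e^(−k_d t_c) = 50.8 × 0.7108 = 36.11 mg/L, and at the critical point k_a D_c = k_d L, so D_c = (0.312/1.86) × 36.11 = 6.057 mg/L.
Minimum DO = C_s − D_c = 11.4 − 6.057 = 5.343 mg/L.

t_c ≈ 1.09 d; D_c ≈ 6.06 mg/L; min DO ≈ 5.34 mg/L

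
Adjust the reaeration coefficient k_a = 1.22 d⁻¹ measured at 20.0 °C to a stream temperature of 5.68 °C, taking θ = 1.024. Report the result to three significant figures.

k_a(T₂) = k_a(T₁) · θ^(T₂−T₁) = 1.22 × 1.024^(5.68−20.0)
= 1.22 × 1.024^-14.3 = 1.22 × 0.7120 = 0.8687 d⁻¹.

k_a ≈ 0.869 d⁻¹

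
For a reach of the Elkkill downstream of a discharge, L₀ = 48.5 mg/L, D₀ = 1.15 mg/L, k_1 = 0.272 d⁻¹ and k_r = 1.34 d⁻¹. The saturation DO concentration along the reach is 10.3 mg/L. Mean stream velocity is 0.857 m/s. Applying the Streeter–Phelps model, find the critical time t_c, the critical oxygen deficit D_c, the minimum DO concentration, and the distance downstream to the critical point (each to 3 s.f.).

With k_r/k_1 = 4.926 and 1 − D₀(k_r−k_1)/(k_1 L₀) = 0.9069,
t_c = ln(4.926 × 0.9069) / (1.34 − 0.272) = ln(4.468) / 1.068 = 1.497/1.068 = 1.402 d.
L(t_c) = L₀ e^(−k_1 t_c) = 48.5 × 0.6830 = 33.13 mg/L, and at the critical point k_r D_c = k_1 L, so D_c = (0.272/1.34) × 33.13 = 6.724 mg/L.
Minimum DO = C_s − D_c = 10.3 − 6.724 = 3.576 mg/L.
x_c = v t_c = 0.857 m/s × 1.402 d × 86400 s/d = 103800 m ≈ 104 km.

t_c ≈ 1.40 d; D_c ≈ 6.72 mg/L; min DO ≈ 3.58 mg/L; x_c ≈ 104 km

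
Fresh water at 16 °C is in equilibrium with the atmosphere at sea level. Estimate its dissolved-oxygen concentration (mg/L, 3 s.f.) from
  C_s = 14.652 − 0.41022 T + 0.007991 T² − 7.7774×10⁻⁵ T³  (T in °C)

C_s = 14.652 − 0.41022×16 + 0.007991×16² − 7.7774×10⁻⁵×16³ = 9.816 mg/L.

C_s ≈ 9.82 mg/L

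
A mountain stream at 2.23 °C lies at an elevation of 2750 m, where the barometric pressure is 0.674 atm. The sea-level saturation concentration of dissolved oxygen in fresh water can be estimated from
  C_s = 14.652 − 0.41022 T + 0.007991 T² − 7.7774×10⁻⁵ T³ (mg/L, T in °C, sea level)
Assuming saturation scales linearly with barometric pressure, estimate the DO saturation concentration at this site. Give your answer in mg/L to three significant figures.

C_s ≈ 9.29 mg/L

At sea level: C_s = 14.652 − 0.41022×2.23 + 0.007991×2.23² − 7.7774×10⁻⁵×2.23³ = 13.78 mg/L.
Pressure correction: C_s' = 13.78 × 0.674 = 9.285 mg/L.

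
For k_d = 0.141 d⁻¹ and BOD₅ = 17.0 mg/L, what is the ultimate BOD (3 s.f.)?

BOD₅ = L₀(1 − e^(−5k_d)) ⇒ L₀ = BOD₅ / (1 − e^(−5×0.141))
= 17.0 / (1 − 0.4941) = 17.0 / 0.5059 = 33.60 mg/L.

L₀ ≈ 33.6 mg/L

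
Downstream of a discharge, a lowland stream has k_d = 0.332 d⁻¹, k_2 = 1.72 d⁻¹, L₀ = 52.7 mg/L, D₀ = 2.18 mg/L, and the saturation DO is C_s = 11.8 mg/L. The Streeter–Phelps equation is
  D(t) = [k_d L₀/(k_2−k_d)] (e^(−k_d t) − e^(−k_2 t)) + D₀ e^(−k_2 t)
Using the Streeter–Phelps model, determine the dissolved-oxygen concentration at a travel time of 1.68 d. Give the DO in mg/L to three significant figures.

DO ≈ 5.16 mg/L

k_d L₀/(k_2−k_d) = 0.332×52.7/(1.72−0.332) = 17.50/1.388 = 12.61 mg/L.
e^(−k_d t) = e^(−0.332×1.680) = 0.5725; e^(−k_2 t) = e^(−1.72×1.680) = 0.05560.
D = 12.61 × (0.5725 − 0.05560) + 2.18 × 0.05560 = 6.516 + 0.1212 = 6.637 mg/L.
DO = C_s − D = 11.8 − 6.637 = 5.163 mg/L.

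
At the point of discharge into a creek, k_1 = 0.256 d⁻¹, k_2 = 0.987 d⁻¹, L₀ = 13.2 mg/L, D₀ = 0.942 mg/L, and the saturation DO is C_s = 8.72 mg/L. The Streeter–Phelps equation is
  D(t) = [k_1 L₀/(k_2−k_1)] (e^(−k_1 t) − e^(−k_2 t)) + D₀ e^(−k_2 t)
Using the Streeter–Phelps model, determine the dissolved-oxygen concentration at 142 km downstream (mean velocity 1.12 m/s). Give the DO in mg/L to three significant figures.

Travel time t = x/v = 142 km / (1.12 m/s) = 142000 m / 1.12 m/s = 126800 s = 1.467 d.
k_1 L₀/(k_2−k_1) = 0.256×13.2/(0.987−0.256) = 3.379/0.7310 = 4.623 mg/L.
e^(−k_1 t) = e^(−0.256×1.467) = 0.6868; e^(−k_2 t) = e^(−0.987×1.467) = 0.2350.
D = 4.623 × (0.6868 − 0.2350) + 0.942 × 0.2350 = 2.089 + 0.2213 = 2.310 mg/L.
DO = C_s − D = 8.72 − 2.310 = 6.410 mg/L.

DO ≈ 6.41 mg/L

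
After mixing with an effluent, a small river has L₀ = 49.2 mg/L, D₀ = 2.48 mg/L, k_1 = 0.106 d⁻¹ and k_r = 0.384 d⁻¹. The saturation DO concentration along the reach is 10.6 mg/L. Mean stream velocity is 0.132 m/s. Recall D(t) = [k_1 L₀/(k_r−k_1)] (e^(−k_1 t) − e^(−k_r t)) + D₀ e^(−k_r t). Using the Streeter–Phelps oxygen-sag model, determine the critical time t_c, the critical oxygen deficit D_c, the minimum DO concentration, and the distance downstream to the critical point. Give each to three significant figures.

At the critical point dD/dt = 0, so k_1 L₀ e^(−k_1 t) = k_r D. Substituting D(t) from the Streeter–Phelps equation and solving for t gives
t_c = ln[(k_r/k_1)(1 − D₀(k_r−k_1)/(k_1 L₀))] / (k_r−k_1).
Here k_r−k_1 = 0.2780 d⁻¹ and 1 − D₀(k_r−k_1)/(k_1 L₀) = 1 − 2.48×0.2780/(0.106×49.2) = 0.8678, so
t_c = ln(3.623 × 0.8678) / 0.2780 = 1.145 / 0.2780 = 4.120 d.
L(t_c) = L₀ e^(−k_1 t_c) = 49.2 × 0.6461 = 31.79 mg/L, and at the critical point k_r D_c = k_1 L, so D_c = (0.106/0.384) × 31.79 = 8.775 mg/L.
Minimum DO = C_s − D_c = 10.6 − 8.775 = 1.825 mg/L.
x_c = v t_c = 0.132 m/s × 4.120 d × 86400 s/d = 46990 m ≈ 47.0 km.

t_c ≈ 4.12 d; D_c ≈ 8.78 mg/L; min DO ≈ 1.82 mg/L; x_c ≈ 47.0 km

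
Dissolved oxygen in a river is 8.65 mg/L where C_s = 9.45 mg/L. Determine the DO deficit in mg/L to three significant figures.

D = C_s − C = 9.45 − 8.65 = 0.800 mg/L.

D ≈ 0.800 mg/L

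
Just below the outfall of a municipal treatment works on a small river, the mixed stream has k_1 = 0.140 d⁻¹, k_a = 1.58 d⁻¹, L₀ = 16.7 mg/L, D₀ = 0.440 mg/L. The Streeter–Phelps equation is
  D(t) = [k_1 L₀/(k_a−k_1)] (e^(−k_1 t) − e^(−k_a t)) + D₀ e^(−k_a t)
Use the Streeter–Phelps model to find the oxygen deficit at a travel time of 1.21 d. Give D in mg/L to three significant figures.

D ≈ 1.20 mg/L

k_1 L₀/(k_a−k_1) = 0.140×16.7/(1.58−0.140) = 2.338/1.440 = 1.624 mg/L.
e^(−k_1 t) = e^(−0.140×1.210) = 0.8442; e^(−k_a t) = e^(−1.58×1.210) = 0.1478.
D = 1.624 × (0.8442 − 0.1478) + 0.440 × 0.1478 = 1.131 + 0.06504 = 1.196 mg/L.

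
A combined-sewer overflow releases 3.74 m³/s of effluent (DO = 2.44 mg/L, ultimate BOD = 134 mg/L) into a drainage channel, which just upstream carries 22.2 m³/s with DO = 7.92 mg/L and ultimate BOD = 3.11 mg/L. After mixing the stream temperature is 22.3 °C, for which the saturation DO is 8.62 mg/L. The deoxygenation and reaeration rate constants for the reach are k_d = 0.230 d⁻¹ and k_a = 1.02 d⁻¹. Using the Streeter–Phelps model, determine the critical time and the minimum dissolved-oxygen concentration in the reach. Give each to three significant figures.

t_c ≈ 1.55 d; minimum DO ≈ 5.15 mg/L

Mixed DO = (22.2×7.92 + 3.74×2.44)/(22.2+3.74) = 184.9/25.94 = 7.130 mg/L.
Mixed L₀ = (22.2×3.11 + 3.74×134)/(25.94) = 570.2/25.94 = 21.98 mg/L.
Initial deficit D₀ = C_s − DO₀ = 8.62 − 7.130 = 1.490 mg/L.
t_c = (1/0.7900) ln[(1.02/0.230)(1 − 1.490×0.7900/(0.230×21.98))] = 1.266 × ln(3.402) = 1.550 d.
D_c = (0.230/1.02) × 21.98 × e^(−0.230×1.550) = 0.2255 × 21.98 × 0.7001 = 3.470 mg/L.
Minimum DO = 8.62 − 3.470 = 5.150 mg/L.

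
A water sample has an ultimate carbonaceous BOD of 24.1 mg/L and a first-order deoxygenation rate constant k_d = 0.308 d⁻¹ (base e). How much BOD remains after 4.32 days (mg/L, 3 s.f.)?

L ≈ 6.37 mg/L

L_t = L₀ e^(−k_d t) = 24.1 × e^(−0.308×4.32) = 24.1 × 0.2643 = 6.370 mg/L.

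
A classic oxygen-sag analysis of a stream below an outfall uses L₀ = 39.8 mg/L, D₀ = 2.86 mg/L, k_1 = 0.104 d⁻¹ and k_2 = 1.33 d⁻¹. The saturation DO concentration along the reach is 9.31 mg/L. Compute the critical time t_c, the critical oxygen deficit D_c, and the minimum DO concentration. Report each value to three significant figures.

With k_2/k_1 = 12.79 and 1 − D₀(k_2−k_1)/(k_1 L₀) = 0.1529,
t_c = ln(12.79 × 0.1529) / (1.33 − 0.104) = ln(1.955) / 1.226 = 0.6705/1.226 = 0.5469 d.
D_c = (k_1/k_2) L₀ e^(−k_1 t_c) = (0.104/1.33) × 39.8 × e^(−0.104×0.5469) = 0.07820 × 39.8 × 0.9447 = 2.940 mg/L.
Minimum DO = C_s − D_c = 9.31 − 2.940 = 6.370 mg/L.

t_c ≈ 0.547 d; D_c ≈ 2.94 mg/L; min DO ≈ 6.37 mg/L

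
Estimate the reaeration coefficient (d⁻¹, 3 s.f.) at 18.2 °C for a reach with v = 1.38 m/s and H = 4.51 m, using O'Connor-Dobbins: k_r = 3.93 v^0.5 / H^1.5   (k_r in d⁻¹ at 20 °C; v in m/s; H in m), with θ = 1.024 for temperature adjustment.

k_r ≈ 0.462 d⁻¹

k_r(20) = 3.93 × 1.38^0.5 / 4.51^1.5 = 3.93 × 1.175 / 9.578 = 0.4820 d⁻¹.
k_r(18.2) = 0.4820 × 1.024^(18.2−20) = 0.4820 × 0.9582 = 0.4619 d⁻¹.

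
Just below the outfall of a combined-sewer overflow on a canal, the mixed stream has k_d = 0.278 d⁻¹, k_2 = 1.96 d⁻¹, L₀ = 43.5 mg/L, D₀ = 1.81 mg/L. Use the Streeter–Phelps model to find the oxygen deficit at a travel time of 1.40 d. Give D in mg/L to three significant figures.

k_d L₀/(k_2−k_d) = 0.278×43.5/(1.96−0.278) = 12.09/1.682 = 7.190 mg/L.
e^(−k_d t) = e^(−0.278×1.400) = 0.6776; e^(−k_2 t) = e^(−1.96×1.400) = 0.06431.
D = 7.190 × (0.6776 − 0.06431) + 1.81 × 0.06431 = 4.409 + 0.1164 = 4.526 mg/L.

D ≈ 4.53 mg/L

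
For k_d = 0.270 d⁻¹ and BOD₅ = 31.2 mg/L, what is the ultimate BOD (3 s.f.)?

L₀ ≈ 42.1 mg/L

BOD₅ = L₀(1 − e^(−5k_d)) ⇒ L₀ = BOD₅ / (1 − e^(−5×0.270))
= 31.2 / (1 − 0.2592) = 31.2 / 0.7408 = 42.12 mg/L.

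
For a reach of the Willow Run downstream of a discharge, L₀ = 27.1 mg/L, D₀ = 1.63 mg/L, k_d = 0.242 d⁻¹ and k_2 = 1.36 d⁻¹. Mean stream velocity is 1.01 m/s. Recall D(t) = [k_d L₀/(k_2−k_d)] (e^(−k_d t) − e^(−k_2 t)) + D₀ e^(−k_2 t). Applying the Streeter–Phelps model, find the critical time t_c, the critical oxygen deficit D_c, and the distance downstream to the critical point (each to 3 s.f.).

t_c ≈ 1.25 d; D_c ≈ 3.56 mg/L; x_c ≈ 109 km

t_c = [1/(k_2−k_d)] ln[(k_2/k_d)(1 − D₀(k_2−k_d)/(k_d L₀))]
= [1/(1.36−0.242)] ln[(1.36/0.242)(1 − 1.63×1.118/(0.242×27.1))]
= (1/1.118) ln[5.620 × 0.7221] = 0.8945 × ln(4.058) = 0.8945 × 1.401 = 1.253 d.
D_c = (k_d/k_2) L₀ e^(−k_d t_c) = (0.242/1.36) × 27.1 × e^(−0.242×1.253) = 0.1779 × 27.1 × 0.7384 = 3.561 mg/L.
x_c = v t_c = 1.01 m/s × 1.253 d × 86400 s/d = 109300 m ≈ 109 km.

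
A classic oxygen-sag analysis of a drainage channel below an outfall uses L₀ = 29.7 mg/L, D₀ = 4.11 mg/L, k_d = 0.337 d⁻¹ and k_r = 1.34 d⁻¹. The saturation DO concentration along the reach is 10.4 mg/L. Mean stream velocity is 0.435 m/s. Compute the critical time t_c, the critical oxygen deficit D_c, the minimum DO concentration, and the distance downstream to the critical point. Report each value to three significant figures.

t_c = [1/(k_r−k_d)] ln[(k_r/k_d)(1 − D₀(k_r−k_d)/(k_d L₀))]
= [1/(1.34−0.337)] ln[(1.34/0.337)(1 − 4.11×1.003/(0.337×29.7))]
= (1/1.003) ln[3.976 × 0.5881] = 0.9970 × ln(2.339) = 0.9970 × 0.8495 = 0.8470 d.
D_c = (k_d/k_r) L₀ e^(−k_d t_c) = (0.337/1.34) × 29.7 × e^(−0.337×0.8470) = 0.2515 × 29.7 × 0.7517 = 5.615 mg/L.
Minimum DO = C_s − D_c = 10.4 − 5.615 = 4.785 mg/L.
x_c = v t_c = 0.435 m/s × 0.8470 d × 86400 s/d = 31830 m ≈ 31.8 km.

t_c ≈ 0.847 d; D_c ≈ 5.61 mg/L; min DO ≈ 4.79 mg/L; x_c ≈ 31.8 km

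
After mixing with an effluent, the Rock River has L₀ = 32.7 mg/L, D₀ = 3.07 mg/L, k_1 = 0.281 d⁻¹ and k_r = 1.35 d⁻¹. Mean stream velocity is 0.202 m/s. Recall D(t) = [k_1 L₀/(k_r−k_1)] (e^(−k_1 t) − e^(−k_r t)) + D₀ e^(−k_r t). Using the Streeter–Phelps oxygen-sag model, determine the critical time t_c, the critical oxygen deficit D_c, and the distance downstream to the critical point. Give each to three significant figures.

With k_r/k_1 = 4.804 and 1 − D₀(k_r−k_1)/(k_1 L₀) = 0.6428,
t_c = ln(4.804 × 0.6428) / (1.35 − 0.281) = ln(3.088) / 1.069 = 1.128/1.069 = 1.055 d.
L(t_c) = L₀ e^(−k_1 t_c) = 32.7 × 0.7435 = 24.31 mg/L, and at the critical point k_r D_c = k_1 L, so D_c = (0.281/1.35) × 24.31 = 5.060 mg/L.
x_c = v t_c = 0.202 m/s × 1.055 d × 86400 s/d = 18410 m ≈ 18.4 km.

t_c ≈ 1.05 d; D_c ≈ 5.06 mg/L; x_c ≈ 18.4 km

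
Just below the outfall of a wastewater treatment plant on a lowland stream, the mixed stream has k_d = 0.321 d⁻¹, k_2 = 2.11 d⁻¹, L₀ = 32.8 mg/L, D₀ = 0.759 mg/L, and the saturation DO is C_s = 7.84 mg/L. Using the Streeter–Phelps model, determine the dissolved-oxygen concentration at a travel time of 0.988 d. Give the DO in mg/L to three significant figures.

DO ≈ 4.19 mg/L

k_d L₀/(k_2−k_d) = 0.321×32.8/(2.11−0.321) = 10.53/1.789 = 5.885 mg/L.
e^(−k_d t) = e^(−0.321×0.9880) = 0.7282; e^(−k_2 t) = e^(−2.11×0.9880) = 0.1243.
D = 5.885 × (0.7282 − 0.1243) + 0.759 × 0.1243 = 3.554 + 0.09438 = 3.648 mg/L.
DO = C_s − D = 7.84 − 3.648 = 4.192 mg/L.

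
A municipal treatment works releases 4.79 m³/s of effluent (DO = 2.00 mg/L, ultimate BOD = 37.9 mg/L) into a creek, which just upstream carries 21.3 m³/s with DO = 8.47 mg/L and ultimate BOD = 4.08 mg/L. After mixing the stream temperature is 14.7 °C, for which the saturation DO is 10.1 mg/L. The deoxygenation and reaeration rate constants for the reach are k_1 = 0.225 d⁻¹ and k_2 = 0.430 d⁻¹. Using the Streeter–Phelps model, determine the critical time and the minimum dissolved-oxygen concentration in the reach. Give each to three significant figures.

Mixed DO = (21.3×8.47 + 4.79×2.00)/(21.3+4.79) = 190.0/26.09 = 7.282 mg/L.
Mixed L₀ = (21.3×4.08 + 4.79×37.9)/(26.09) = 268.4/26.09 = 10.29 mg/L.
Initial deficit D₀ = C_s − DO₀ = 10.1 − 7.282 = 2.818 mg/L.
t_c = (1/0.2050) ln[(0.430/0.225)(1 − 2.818×0.2050/(0.225×10.29))] = 4.878 × ln(1.434) = 1.759 d.
D_c = (0.225/0.430) × 10.29 × e^(−0.225×1.759) = 0.5233 × 10.29 × 0.6731 = 3.624 mg/L.
Minimum DO = 10.1 − 3.624 = 6.476 mg/L.

t_c ≈ 1.76 d; minimum DO ≈ 6.48 mg/L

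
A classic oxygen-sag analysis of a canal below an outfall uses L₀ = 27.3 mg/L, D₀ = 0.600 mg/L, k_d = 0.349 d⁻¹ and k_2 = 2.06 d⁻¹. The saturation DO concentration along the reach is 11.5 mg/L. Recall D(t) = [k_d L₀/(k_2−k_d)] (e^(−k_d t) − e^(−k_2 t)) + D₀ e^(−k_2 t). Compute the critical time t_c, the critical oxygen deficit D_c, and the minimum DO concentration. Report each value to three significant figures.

At the critical point dD/dt = 0, so k_d L₀ e^(−k_d t) = k_2 D. Substituting D(t) from the Streeter–Phelps equation and solving for t gives
t_c = ln[(k_2/k_d)(1 − D₀(k_2−k_d)/(k_d L₀))] / (k_2−k_d).
Here k_2−k_d = 1.711 d⁻¹ and 1 − D₀(k_2−k_d)/(k_d L₀) = 1 − 0.600×1.711/(0.349×27.3) = 0.8923, so
t_c = ln(5.903 × 0.8923) / 1.711 = 1.661 / 1.711 = 0.9710 d.
L(t_c) = L₀ e^(−k_d t_c) = 27.3 × 0.7126 = 19.45 mg/L, and at the critical point k_2 D_c = k_d L, so D_c = (0.349/2.06) × 19.45 = 3.296 mg/L.
Minimum DO = C_s − D_c = 11.5 − 3.296 = 8.204 mg/L.

t_c ≈ 0.971 d; D_c ≈ 3.30 mg/L; min DO ≈ 8.20 mg/L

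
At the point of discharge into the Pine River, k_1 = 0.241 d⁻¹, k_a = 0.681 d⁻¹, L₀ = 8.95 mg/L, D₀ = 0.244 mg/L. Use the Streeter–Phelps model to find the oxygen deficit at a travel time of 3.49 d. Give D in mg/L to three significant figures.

D ≈ 1.68 mg/L

k_1 L₀/(k_a−k_1) = 0.241×8.95/(0.681−0.241) = 2.157/0.4400 = 4.902 mg/L.
e^(−k_1 t) = e^(−0.241×3.490) = 0.4312; e^(−k_a t) = e^(−0.681×3.490) = 0.09286.
D = 4.902 × (0.4312 − 0.09286) + 0.244 × 0.09286 = 1.659 + 0.02266 = 1.681 mg/L.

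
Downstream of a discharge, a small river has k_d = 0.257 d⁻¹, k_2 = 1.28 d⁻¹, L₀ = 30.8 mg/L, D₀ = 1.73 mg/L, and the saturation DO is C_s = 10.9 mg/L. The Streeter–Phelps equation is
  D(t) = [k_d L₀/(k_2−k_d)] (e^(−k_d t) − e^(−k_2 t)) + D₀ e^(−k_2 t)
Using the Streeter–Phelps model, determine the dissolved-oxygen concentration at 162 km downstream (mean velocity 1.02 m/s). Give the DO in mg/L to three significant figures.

DO ≈ 6.65 mg/L

Travel time t = x/v = 162 km / (1.02 m/s) = 162000 m / 1.02 m/s = 158800 s = 1.838 d.
k_d L₀/(k_2−k_d) = 0.257×30.8/(1.28−0.257) = 7.916/1.023 = 7.738 mg/L.
e^(−k_d t) = e^(−0.257×1.838) = 0.6235; e^(−k_2 t) = e^(−1.28×1.838) = 0.09509.
D = 7.738 × (0.6235 − 0.09509) + 1.73 × 0.09509 = 4.089 + 0.1645 = 4.253 mg/L.
DO = C_s − D = 10.9 − 4.253 = 6.647 mg/L.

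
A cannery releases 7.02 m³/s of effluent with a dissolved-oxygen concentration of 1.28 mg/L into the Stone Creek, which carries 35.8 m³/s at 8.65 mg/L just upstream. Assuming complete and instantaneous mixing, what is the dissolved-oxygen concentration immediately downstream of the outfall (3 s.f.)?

Flow-weighted mixing: C = (Q_r C_r + Q_w C_w)/(Q_r + Q_w)
= (35.8×8.65 + 7.02×1.28)/(35.8 + 7.02) = 318.7/42.82 = 7.442 mg/L.

7.44 mg/L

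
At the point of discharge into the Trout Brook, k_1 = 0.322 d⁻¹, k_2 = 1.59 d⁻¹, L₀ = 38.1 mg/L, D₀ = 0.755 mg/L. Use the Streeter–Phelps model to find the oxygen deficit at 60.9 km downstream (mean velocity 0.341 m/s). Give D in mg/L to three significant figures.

D ≈ 4.64 mg/L

Travel time t = x/v = 60.9 km / (0.341 m/s) = 60900 m / 0.341 m/s = 178600 s = 2.067 d.
k_1 L₀/(k_2−k_1) = 0.322×38.1/(1.59−0.322) = 12.27/1.268 = 9.675 mg/L.
e^(−k_1 t) = e^(−0.322×2.067) = 0.5140; e^(−k_2 t) = e^(−1.59×2.067) = 0.03738.
D = 9.675 × (0.5140 − 0.03738) + 0.755 × 0.03738 = 4.611 + 0.02822 = 4.639 mg/L.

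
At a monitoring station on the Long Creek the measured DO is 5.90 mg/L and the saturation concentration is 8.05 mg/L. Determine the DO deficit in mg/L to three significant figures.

D = C_s − C = 8.05 − 5.90 = 2.15 mg/L.

D ≈ 2.15 mg/L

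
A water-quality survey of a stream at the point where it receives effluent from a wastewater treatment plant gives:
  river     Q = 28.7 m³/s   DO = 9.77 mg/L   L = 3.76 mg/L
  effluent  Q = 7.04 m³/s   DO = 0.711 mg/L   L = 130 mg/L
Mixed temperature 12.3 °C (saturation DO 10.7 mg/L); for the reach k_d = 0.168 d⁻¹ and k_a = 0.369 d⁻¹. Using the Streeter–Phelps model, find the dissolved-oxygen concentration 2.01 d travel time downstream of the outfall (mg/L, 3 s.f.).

DO ≈ 3.73 mg/L

Mixed DO = (28.7×9.77 + 7.04×0.711)/(28.7+7.04) = 285.4/35.74 = 7.986 mg/L.
Mixed L₀ = (28.7×3.76 + 7.04×130)/(35.74) = 1023/35.74 = 28.63 mg/L.
Initial deficit D₀ = C_s − DO₀ = 10.7 − 7.986 = 2.714 mg/L.
D(2.01) = [0.168×28.63/(0.369−0.168)](e^(−0.168×2.01) − e^(−0.369×2.01)) + 2.714 e^(−0.369×2.01)
= 23.93 × (0.7134 − 0.4763) + 2.714 × 0.4763 = 6.966 mg/L.
DO = 10.7 − 6.966 = 3.734 mg/L.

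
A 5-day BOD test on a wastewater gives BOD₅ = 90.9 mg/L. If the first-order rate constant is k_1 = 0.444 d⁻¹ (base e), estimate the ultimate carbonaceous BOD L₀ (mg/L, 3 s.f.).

BOD₅ = L₀(1 − e^(−5k_1)) ⇒ L₀ = BOD₅ / (1 − e^(−5×0.444))
= 90.9 / (1 − 0.1086) = 90.9 / 0.8914 = 102.0 mg/L.

L₀ ≈ 102 mg/L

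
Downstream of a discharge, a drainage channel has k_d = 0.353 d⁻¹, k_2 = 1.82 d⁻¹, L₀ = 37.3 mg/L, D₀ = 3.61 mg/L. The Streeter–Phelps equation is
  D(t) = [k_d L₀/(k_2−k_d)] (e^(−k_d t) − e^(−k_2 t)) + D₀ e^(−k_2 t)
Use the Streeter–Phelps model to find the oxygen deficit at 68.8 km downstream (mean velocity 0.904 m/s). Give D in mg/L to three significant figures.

D ≈ 5.50 mg/L

Travel time t = x/v = 68.8 km / (0.904 m/s) = 68800 m / 0.904 m/s = 76110 s = 0.8809 d.
k_d L₀/(k_2−k_d) = 0.353×37.3/(1.82−0.353) = 13.17/1.467 = 8.975 mg/L.
e^(−k_d t) = e^(−0.353×0.8809) = 0.7328; e^(−k_2 t) = e^(−1.82×0.8809) = 0.2013.
D = 8.975 × (0.7328 − 0.2013) + 3.61 × 0.2013 = 4.770 + 0.7265 = 5.497 mg/L.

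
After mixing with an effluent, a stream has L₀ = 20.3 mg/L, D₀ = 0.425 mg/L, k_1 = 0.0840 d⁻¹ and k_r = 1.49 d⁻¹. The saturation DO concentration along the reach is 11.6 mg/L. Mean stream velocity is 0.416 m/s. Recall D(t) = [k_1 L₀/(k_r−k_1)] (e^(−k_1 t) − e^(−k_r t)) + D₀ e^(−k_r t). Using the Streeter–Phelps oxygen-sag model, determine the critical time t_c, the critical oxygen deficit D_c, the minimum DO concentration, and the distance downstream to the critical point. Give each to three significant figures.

t_c = [1/(k_r−k_1)] ln[(k_r/k_1)(1 − D₀(k_r−k_1)/(k_1 L₀))]
= [1/(1.49−0.0840)] ln[(1.49/0.0840)(1 − 0.425×1.406/(0.0840×20.3))]
= (1/1.406) ln[17.74 × 0.6496] = 0.7112 × ln(11.52) = 0.7112 × 2.444 = 1.738 d.
D_c = (k_1/k_r) L₀ e^(−k_1 t_c) = (0.0840/1.49) × 20.3 × e^(−0.0840×1.738) = 0.05638 × 20.3 × 0.8641 = 0.9889 mg/L.
Minimum DO = C_s − D_c = 11.6 − 0.9889 = 10.61 mg/L.
x_c = v t_c = 0.416 m/s × 1.738 d × 86400 s/d = 62480 m ≈ 62.5 km.

t_c ≈ 1.74 d; D_c ≈ 0.989 mg/L; min DO ≈ 10.6 mg/L; x_c ≈ 62.5 km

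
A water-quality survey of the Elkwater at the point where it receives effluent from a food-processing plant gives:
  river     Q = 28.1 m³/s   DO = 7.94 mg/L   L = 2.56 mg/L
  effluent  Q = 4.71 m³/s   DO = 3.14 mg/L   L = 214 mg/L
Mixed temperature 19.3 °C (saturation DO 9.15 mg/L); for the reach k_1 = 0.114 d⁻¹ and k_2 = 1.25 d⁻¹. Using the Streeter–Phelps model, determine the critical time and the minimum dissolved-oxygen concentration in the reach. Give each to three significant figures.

t_c ≈ 1.35 d; minimum DO ≈ 6.58 mg/L

Mixed DO = (28.1×7.94 + 4.71×3.14)/(28.1+4.71) = 237.9/32.81 = 7.251 mg/L.
Mixed L₀ = (28.1×2.56 + 4.71×214)/(32.81) = 1080/32.81 = 32.91 mg/L.
Initial deficit D₀ = C_s − DO₀ = 9.15 − 7.251 = 1.899 mg/L.
t_c = (1/1.136) ln[(1.25/0.114)(1 − 1.899×1.136/(0.114×32.91))] = 0.8803 × ln(4.660) = 1.355 d.
D_c = (0.114/1.25) × 32.91 × e^(−0.114×1.355) = 0.09120 × 32.91 × 0.8569 = 2.572 mg/L.
Minimum DO = 9.15 − 2.572 = 6.578 mg/L.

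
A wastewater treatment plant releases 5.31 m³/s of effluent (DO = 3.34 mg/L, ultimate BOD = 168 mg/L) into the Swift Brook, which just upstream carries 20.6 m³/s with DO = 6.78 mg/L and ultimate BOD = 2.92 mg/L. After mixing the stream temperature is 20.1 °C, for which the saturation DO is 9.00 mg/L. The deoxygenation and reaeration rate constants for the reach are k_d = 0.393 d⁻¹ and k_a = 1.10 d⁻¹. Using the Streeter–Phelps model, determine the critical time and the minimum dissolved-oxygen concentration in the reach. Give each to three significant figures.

Mixed DO = (20.6×6.78 + 5.31×3.34)/(20.6+5.31) = 157.4/25.91 = 6.075 mg/L.
Mixed L₀ = (20.6×2.92 + 5.31×168)/(25.91) = 952.2/25.91 = 36.75 mg/L.
Initial deficit D₀ = C_s − DO₀ = 9.00 − 6.075 = 2.925 mg/L.
t_c = (1/0.7070) ln[(1.10/0.393)(1 − 2.925×0.7070/(0.393×36.75))] = 1.414 × ln(2.398) = 1.237 d.
D_c = (0.393/1.10) × 36.75 × e^(−0.393×1.237) = 0.3573 × 36.75 × 0.6149 = 8.074 mg/L.
Minimum DO = 9.00 − 8.074 = 0.9257 mg/L.

t_c ≈ 1.24 d; minimum DO ≈ 0.926 mg/L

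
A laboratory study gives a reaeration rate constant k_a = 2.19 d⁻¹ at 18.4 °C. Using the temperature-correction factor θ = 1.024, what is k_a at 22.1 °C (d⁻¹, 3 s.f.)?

k_a ≈ 2.39 d⁻¹

k_a(T₂) = k_a(T₁) · θ^(T₂−T₁) = 2.19 × 1.024^(22.1−18.4)
= 2.19 × 1.024^3.70 = 2.19 × 1.092 = 2.391 d⁻¹.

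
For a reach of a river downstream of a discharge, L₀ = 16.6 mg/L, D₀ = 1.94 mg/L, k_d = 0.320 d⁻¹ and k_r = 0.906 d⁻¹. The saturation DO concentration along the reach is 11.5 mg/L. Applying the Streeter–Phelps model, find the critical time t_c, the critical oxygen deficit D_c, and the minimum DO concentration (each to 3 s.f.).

With k_r/k_d = 2.831 and 1 − D₀(k_r−k_d)/(k_d L₀) = 0.7860,
t_c = ln(2.831 × 0.7860) / (0.906 − 0.320) = ln(2.225) / 0.5860 = 0.7999/0.5860 = 1.365 d.
L(t_c) = L₀ e^(−k_d t_c) = 16.6 × 0.6461 = 10.73 mg/L, and at the critical point k_r D_c = k_d L, so D_c = (0.320/0.906) × 10.73 = 3.788 mg/L.
Minimum DO = C_s − D_c = 11.5 − 3.788 = 7.712 mg/L.

t_c ≈ 1.37 d; D_c ≈ 3.79 mg/L; min DO ≈ 7.71 mg/L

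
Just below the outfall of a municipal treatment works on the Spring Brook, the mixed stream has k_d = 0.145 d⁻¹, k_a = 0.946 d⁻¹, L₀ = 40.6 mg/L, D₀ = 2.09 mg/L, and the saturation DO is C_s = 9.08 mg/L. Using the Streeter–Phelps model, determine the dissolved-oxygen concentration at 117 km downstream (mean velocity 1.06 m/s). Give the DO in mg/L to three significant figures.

DO ≈ 4.54 mg/L

Travel time t = x/v = 117 km / (1.06 m/s) = 117000 m / 1.06 m/s = 110400 s = 1.278 d.
k_d L₀/(k_a−k_d) = 0.145×40.6/(0.946−0.145) = 5.887/0.8010 = 7.350 mg/L.
e^(−k_d t) = e^(−0.145×1.278) = 0.8309; e^(−k_a t) = e^(−0.946×1.278) = 0.2986.
D = 7.350 × (0.8309 − 0.2986) + 2.09 × 0.2986 = 3.912 + 0.6241 = 4.536 mg/L.
DO = C_s − D = 9.08 − 4.536 = 4.544 mg/L.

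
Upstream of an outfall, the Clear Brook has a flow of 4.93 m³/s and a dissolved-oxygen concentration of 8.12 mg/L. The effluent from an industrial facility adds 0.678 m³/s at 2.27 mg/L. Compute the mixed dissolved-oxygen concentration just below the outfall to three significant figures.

7.41 mg/L

Flow-weighted mixing: C = (Q_r C_r + Q_w C_w)/(Q_r + Q_w)
= (4.93×8.12 + 0.678×2.27)/(4.93 + 0.678) = 41.57/5.608 = 7.413 mg/L.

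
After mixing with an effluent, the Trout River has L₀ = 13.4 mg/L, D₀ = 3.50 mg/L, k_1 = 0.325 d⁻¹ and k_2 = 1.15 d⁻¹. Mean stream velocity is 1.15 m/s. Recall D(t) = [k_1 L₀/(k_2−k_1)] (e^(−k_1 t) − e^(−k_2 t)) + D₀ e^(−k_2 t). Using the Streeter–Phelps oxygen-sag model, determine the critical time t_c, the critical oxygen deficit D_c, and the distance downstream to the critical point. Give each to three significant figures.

t_c = [1/(k_2−k_1)] ln[(k_2/k_1)(1 − D₀(k_2−k_1)/(k_1 L₀))]
= [1/(1.15−0.325)] ln[(1.15/0.325)(1 − 3.50×0.8250/(0.325×13.4))]
= (1/0.8250) ln[3.538 × 0.3370] = 1.212 × ln(1.192) = 1.212 × 0.1759 = 0.2132 d.
L(t_c) = L₀ e^(−k_1 t_c) = 13.4 × 0.9330 = 12.50 mg/L, and at the critical point k_2 D_c = k_1 L, so D_c = (0.325/1.15) × 12.50 = 3.533 mg/L.
x_c = v t_c = 1.15 m/s × 0.2132 d × 86400 s/d = 21190 m ≈ 21.2 km.

t_c ≈ 0.213 d; D_c ≈ 3.53 mg/L; x_c ≈ 21.2 km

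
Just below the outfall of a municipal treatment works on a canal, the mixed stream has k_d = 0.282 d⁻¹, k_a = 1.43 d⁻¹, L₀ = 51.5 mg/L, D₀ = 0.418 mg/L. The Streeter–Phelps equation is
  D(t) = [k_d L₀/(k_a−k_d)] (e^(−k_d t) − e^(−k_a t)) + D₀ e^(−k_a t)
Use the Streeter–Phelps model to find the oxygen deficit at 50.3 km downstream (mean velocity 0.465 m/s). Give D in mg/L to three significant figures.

D ≈ 6.85 mg/L

Travel time t = x/v = 50.3 km / (0.465 m/s) = 50300 m / 0.465 m/s = 108200 s = 1.252 d.
k_d L₀/(k_a−k_d) = 0.282×51.5/(1.43−0.282) = 14.52/1.148 = 12.65 mg/L.
e^(−k_d t) = e^(−0.282×1.252) = 0.7025; e^(−k_a t) = e^(−1.43×1.252) = 0.1669.
D = 12.65 × (0.7025 − 0.1669) + 0.418 × 0.1669 = 6.776 + 0.06977 = 6.846 mg/L.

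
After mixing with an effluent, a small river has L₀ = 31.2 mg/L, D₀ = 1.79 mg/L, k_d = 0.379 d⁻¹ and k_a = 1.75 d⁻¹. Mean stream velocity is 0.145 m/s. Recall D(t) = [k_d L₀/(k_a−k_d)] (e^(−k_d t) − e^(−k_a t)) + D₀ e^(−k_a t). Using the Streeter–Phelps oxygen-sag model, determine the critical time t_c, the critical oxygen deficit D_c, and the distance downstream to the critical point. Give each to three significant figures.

t_c ≈ 0.946 d; D_c ≈ 4.72 mg/L; x_c ≈ 11.9 km

t_c = [1/(k_a−k_d)] ln[(k_a/k_d)(1 − D₀(k_a−k_d)/(k_d L₀))]
= [1/(1.75−0.379)] ln[(1.75/0.379)(1 − 1.79×1.371/(0.379×31.2))]
= (1/1.371) ln[4.617 × 0.7925] = 0.7294 × ln(3.659) = 0.7294 × 1.297 = 0.9462 d.
D_c = (k_d/k_a) L₀ e^(−k_d t_c) = (0.379/1.75) × 31.2 × e^(−0.379×0.9462) = 0.2166 × 31.2 × 0.6986 = 4.721 mg/L.
x_c = v t_c = 0.145 m/s × 0.9462 d × 86400 s/d = 11850 m ≈ 11.9 km.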